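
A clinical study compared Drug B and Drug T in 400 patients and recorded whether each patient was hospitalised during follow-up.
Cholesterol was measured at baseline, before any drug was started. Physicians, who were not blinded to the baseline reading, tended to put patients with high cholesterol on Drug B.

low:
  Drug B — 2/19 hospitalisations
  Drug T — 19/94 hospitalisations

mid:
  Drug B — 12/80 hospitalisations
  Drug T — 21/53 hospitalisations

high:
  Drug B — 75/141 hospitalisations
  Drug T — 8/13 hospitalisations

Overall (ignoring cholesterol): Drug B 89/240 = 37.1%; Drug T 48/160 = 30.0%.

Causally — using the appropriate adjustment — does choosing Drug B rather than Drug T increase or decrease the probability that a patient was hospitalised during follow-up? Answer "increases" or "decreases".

decreases

The cholesterol-specific comparison favours Drug B throughout, but the pooled figures favour Drug T. The question is whether to condition on cholesterol.
Cholesterol is set before the drug has any effect — it is not caused by the drug — and it independently drives the outcome. That makes it a confounder, so the causal comparison is within cholesterol levels.
Within each level — low: 10.5% vs 20.2%; mid: 15.0% vs 39.6%; high: 53.2% vs 61.5% — Drug B is lower every time.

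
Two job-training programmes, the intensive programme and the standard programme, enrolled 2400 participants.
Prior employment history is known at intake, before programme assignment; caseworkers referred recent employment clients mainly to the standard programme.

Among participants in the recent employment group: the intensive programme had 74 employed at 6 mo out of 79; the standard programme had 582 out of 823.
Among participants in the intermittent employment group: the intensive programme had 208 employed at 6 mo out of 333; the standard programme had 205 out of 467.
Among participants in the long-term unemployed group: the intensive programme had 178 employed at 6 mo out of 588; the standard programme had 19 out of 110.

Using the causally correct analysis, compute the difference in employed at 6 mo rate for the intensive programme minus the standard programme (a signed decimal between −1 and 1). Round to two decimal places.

+0.19

Since prior employment history is a pre-existing factor (not a product of the programme) and it affects the outcome on its own, it is a confounder. The stratified rates, not the pooled rate, identify the causal effect.
Adjusting over the population distribution of prior employment history: 0.376·(0.937−0.707) + 0.333·(0.625−0.439) + 0.291·(0.303−0.173) = +0.186.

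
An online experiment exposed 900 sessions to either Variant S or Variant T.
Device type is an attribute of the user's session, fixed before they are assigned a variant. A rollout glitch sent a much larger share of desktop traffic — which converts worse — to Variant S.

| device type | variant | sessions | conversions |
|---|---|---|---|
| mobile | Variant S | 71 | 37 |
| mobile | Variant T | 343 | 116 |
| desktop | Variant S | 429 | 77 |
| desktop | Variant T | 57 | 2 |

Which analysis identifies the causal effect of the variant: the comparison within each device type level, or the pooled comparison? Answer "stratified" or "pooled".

stratified

Device type satisfies the back-door criterion: it is not a descendant of the variant, and it blocks the spurious path from variant to outcome. Adjusting for it (i.e., using the within-device type rates) gives the causal effect.
Within each level — mobile: 52.1% vs 33.8%; desktop: 17.9% vs 3.5% — Variant S is higher every time.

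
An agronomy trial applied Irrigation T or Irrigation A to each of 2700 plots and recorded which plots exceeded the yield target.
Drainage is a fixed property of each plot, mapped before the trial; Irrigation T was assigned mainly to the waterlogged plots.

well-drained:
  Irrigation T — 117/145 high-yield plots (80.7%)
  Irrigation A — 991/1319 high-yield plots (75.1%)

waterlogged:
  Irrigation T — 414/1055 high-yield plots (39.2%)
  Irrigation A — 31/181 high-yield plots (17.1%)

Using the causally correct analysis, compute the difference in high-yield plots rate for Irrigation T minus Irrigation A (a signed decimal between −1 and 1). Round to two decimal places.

+0.13

Field drainage differs across irrigations for reasons unrelated to any effect of the irrigation itself, and it separately predicts the outcome — a classic confounder. We must compare within field drainage levels.
Adjusting over the population distribution of field drainage: 0.542·(0.807−0.751) + 0.458·(0.392−0.171) = +0.131.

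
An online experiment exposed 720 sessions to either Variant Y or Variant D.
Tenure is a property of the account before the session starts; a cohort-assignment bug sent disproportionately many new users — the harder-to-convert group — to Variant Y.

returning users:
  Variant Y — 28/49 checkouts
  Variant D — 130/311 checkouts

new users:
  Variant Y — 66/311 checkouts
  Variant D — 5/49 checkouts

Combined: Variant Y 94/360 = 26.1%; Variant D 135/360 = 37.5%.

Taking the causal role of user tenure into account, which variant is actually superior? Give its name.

User tenure is set before the variant has any effect — it is not caused by the variant — and it independently drives the outcome. That makes it a confounder, so the causal comparison is within user tenure levels.
Within each level — returning users: 57.1% vs 41.8%; new users: 21.2% vs 10.2% — Variant Y is higher every time.

Variant Y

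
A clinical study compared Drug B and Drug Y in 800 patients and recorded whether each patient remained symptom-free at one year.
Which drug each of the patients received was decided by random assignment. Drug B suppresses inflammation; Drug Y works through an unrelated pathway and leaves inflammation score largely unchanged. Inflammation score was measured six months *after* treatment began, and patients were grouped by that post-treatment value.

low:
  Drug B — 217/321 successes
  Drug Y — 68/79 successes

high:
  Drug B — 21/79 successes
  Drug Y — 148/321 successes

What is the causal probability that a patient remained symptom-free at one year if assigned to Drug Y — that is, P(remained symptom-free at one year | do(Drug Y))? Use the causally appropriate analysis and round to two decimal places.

0.54

Within every inflammation score level Drug Y has the higher rate, yet pooled Drug B does — Simpson's reversal.
Because the drug influences inflammation score, inflammation score is a post-treatment mediator, not a confounder. Stratifying on it would bias the estimate; the causal effect is the crude pooled difference.
So P(outcome | do(Drug Y)) is just the pooled rate for Drug Y: 216/400 = 0.540.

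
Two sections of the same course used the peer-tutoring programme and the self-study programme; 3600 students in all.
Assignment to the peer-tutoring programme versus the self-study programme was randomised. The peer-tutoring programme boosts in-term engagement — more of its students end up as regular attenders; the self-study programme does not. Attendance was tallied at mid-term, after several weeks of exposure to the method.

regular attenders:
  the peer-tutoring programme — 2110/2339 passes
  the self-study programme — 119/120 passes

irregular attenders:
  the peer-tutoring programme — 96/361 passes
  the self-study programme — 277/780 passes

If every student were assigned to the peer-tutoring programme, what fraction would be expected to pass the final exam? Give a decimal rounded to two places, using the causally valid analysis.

0.82

Mid-term attendance lies on the pathway teaching method → mid-term attendance → outcome, so adjusting for it blocks the indirect effect. For the total causal effect of teaching method, use the unadjusted pooled rates.
So P(outcome | do(the peer-tutoring programme)) is just the pooled rate for the peer-tutoring programme: 2206/2700 = 0.817.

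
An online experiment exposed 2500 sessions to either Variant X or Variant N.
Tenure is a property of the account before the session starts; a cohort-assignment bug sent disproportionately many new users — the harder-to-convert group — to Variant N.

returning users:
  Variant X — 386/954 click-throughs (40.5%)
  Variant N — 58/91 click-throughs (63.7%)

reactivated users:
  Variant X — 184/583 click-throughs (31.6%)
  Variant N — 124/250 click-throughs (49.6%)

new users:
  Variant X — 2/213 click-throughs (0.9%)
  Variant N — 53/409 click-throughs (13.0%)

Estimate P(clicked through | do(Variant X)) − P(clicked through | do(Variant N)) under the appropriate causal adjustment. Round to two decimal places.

-0.19

Here user tenure is a common cause — it drives both which variant a case falls under and the outcome. The crude comparison mixes populations; the stratum-specific rates are the causally relevant ones.
Adjusting over the population distribution of user tenure: 0.418·(0.405−0.637) + 0.333·(0.316−0.496) + 0.249·(0.009−0.130) = -0.187.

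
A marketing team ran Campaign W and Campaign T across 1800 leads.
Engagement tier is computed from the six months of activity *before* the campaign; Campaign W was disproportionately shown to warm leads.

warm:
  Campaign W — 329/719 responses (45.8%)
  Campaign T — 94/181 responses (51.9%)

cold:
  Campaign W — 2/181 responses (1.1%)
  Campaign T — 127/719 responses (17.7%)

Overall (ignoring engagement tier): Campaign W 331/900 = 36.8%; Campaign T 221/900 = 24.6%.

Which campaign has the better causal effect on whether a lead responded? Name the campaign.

Campaign T is higher inside every engagement tier stratum but Campaign W is higher in aggregate. Whether to stratify depends on how engagement tier relates to the campaign.
Engagement tier is set before the campaign has any effect — it is not caused by the campaign — and it independently drives the outcome. That makes it a confounder, so the causal comparison is within engagement tier levels.
Within each level — warm: 45.8% vs 51.9%; cold: 1.1% vs 17.7% — Campaign T is higher every time.

Campaign T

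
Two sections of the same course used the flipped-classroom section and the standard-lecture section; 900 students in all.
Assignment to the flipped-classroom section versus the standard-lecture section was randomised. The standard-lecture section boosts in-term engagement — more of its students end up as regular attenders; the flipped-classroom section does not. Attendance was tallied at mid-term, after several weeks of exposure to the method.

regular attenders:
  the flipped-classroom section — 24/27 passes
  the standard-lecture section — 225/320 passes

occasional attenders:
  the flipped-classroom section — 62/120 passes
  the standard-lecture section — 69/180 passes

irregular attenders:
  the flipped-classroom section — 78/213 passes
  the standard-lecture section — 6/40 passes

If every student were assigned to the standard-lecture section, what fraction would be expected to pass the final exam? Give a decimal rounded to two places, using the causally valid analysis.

The distribution of mid-term attendance is itself part of what the teaching method does — it is an intermediate outcome. Holding it fixed would remove that part of the effect; the total effect is the pooled difference.
So P(outcome | do(the standard-lecture section)) is just the pooled rate for the standard-lecture section: 300/540 = 0.556.

0.56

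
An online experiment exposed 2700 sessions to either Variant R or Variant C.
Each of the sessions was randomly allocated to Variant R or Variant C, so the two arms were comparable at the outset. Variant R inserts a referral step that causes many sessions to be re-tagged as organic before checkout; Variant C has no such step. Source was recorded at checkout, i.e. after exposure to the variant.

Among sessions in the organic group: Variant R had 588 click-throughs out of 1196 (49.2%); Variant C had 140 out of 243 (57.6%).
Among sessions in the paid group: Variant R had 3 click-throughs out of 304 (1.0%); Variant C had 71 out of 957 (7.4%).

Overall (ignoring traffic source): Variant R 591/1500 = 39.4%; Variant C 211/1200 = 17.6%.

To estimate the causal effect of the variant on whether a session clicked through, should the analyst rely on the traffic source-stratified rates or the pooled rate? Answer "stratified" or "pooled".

pooled

The traffic source-specific comparison favours Variant C throughout, but the pooled figures favour Variant R. The question is whether to condition on traffic source.
Because the variant influences traffic source, traffic source is a post-treatment mediator, not a confounder. Stratifying on it would bias the estimate; the causal effect is the crude pooled difference.
Pooled: Variant R 39.4% vs Variant C 17.6%; Variant R is higher overall.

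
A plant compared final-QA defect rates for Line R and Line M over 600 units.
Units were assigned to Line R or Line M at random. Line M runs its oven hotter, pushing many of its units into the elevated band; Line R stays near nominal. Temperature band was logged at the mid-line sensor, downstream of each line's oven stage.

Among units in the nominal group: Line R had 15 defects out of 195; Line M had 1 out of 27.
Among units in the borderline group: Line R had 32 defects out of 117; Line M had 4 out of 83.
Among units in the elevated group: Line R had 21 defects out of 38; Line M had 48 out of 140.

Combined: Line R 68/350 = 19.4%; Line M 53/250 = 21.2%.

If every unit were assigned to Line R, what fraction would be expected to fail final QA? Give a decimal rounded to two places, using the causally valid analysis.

The in-process temperature band-specific comparison favours Line M throughout, but the pooled figures favour Line R. The question is whether to condition on in-process temperature band.
The distribution of in-process temperature band is itself part of what the line does — it is an intermediate outcome. Holding it fixed would remove that part of the effect; the total effect is the pooled difference.
So P(outcome | do(Line R)) is just the pooled rate for Line R: 68/350 = 0.194.

0.19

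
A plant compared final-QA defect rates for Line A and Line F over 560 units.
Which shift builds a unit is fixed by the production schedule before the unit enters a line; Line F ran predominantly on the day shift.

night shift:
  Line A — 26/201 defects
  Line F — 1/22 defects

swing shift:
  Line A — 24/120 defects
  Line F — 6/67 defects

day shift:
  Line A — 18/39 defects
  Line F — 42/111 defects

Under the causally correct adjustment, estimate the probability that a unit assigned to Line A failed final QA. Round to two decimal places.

0.24

The imbalance in shift arose from how units were allocated, not from anything the line did; and shift independently affects the outcome. The pooled gap is confounded — condition on shift.
Standardising Line A to the population shift mix: 0.398·26/201 + 0.334·24/120 + 0.268·18/39 = 0.242.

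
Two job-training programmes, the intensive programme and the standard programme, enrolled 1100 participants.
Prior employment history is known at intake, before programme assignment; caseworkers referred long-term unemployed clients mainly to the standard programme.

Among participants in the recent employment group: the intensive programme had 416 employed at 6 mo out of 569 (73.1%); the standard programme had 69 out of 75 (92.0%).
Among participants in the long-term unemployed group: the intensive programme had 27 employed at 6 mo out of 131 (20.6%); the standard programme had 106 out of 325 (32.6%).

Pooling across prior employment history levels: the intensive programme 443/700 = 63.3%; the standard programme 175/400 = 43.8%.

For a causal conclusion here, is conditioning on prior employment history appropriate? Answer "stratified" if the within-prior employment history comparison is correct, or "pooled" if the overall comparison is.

Prior employment history is set before the programme has any effect — it is not caused by the programme — and it independently drives the outcome. That makes it a confounder, so the causal comparison is within prior employment history levels.
Within each level — recent employment: 73.1% vs 92.0%; long-term unemployed: 20.6% vs 32.6% — the standard programme is higher every time.

stratified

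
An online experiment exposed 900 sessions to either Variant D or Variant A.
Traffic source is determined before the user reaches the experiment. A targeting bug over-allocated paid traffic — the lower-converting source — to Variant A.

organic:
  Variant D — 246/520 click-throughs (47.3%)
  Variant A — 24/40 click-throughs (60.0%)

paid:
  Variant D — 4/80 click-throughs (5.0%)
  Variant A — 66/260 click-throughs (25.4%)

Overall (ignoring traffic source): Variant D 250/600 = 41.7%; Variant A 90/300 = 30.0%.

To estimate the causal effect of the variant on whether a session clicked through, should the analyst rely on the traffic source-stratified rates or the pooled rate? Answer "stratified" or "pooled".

The traffic source-specific comparison favours Variant A throughout, but the pooled figures favour Variant D. The question is whether to condition on traffic source.
Nothing the variant does changes traffic source; the imbalance is an allocation artefact. With traffic source also predicting the outcome, the pooled figure is confounded, and the within-stratum comparison is the causal one.
Within each level — organic: 47.3% vs 60.0%; paid: 5.0% vs 25.4% — Variant A is higher every time.

stratified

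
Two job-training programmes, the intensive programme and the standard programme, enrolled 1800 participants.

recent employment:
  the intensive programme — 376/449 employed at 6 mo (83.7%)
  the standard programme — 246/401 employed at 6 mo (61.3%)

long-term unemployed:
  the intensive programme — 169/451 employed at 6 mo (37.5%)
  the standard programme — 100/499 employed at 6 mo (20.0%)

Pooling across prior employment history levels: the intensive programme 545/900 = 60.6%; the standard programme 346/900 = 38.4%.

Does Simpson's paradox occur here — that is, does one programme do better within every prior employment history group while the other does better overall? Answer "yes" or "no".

Within each prior employment history level (recent employment 83.7% vs 61.3%; long-term unemployed 37.5% vs 20.0%), the intensive programme has the higher rate every time. Pooled: 60.6% vs 38.4% — the intensive programme has the higher rate overall. They agree.

no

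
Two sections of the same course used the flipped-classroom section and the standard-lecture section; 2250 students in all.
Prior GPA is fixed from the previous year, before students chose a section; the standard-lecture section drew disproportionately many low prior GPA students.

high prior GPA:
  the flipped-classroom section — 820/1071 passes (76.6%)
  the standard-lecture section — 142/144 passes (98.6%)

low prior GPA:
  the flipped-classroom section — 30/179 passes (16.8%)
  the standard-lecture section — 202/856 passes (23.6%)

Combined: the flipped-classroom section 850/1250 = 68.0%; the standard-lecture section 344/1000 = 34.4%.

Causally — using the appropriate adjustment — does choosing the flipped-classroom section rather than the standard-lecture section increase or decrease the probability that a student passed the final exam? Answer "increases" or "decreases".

Prior GPA band satisfies the back-door criterion: it is not a descendant of the teaching method, and it blocks the spurious path from teaching method to outcome. Adjusting for it (i.e., using the within-prior GPA band rates) gives the causal effect.
Within each level — high prior GPA: 76.6% vs 98.6%; low prior GPA: 16.8% vs 23.6% — the standard-lecture section is higher every time.

decreases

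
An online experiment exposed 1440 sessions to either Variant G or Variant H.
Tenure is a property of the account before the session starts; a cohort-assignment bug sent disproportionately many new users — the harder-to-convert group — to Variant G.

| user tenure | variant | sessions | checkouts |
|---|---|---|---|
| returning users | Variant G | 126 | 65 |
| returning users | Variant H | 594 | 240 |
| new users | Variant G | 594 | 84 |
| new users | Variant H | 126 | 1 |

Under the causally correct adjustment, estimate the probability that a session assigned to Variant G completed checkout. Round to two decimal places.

0.33

The user tenure-specific comparison favours Variant G throughout, but the pooled figures favour Variant H. The question is whether to condition on user tenure.
Since user tenure is a pre-existing factor (not a product of the variant) and it affects the outcome on its own, it is a confounder. The stratified rates, not the pooled rate, identify the causal effect.
Standardising Variant G to the population user tenure mix: 0.500·65/126 + 0.500·84/594 = 0.329.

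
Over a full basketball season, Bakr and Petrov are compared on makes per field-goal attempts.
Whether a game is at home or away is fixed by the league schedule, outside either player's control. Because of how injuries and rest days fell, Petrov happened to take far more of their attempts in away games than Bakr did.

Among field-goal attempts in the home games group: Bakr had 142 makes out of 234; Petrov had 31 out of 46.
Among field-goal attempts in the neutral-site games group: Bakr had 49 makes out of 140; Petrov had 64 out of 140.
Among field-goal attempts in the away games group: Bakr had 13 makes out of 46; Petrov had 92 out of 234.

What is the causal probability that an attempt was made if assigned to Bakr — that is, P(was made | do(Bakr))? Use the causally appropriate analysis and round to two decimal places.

The game venue-specific comparison favours Petrov throughout, but the pooled figures favour Bakr. The question is whether to condition on game venue.
Game venue is set before the player has any effect — it is not caused by the player — and it independently drives the outcome. That makes it a confounder, so the causal comparison is within game venue levels.
Standardising Bakr to the population game venue mix: 0.333·142/234 + 0.333·49/140 + 0.333·13/46 = 0.413.

0.41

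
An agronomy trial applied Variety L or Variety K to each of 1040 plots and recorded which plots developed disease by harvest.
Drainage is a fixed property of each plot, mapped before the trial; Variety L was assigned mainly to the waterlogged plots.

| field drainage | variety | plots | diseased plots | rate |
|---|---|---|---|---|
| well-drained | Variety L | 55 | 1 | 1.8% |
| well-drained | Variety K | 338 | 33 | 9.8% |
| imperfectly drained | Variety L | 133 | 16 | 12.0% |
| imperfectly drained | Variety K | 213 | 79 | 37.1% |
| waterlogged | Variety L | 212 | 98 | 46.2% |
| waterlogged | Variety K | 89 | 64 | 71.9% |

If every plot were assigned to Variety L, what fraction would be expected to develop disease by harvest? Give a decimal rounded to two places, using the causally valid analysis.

0.18

Field drainage satisfies the back-door criterion: it is not a descendant of the variety, and it blocks the spurious path from variety to outcome. Adjusting for it (i.e., using the within-field drainage rates) gives the causal effect.
Standardising Variety L to the population field drainage mix: 0.378·1/55 + 0.333·16/133 + 0.289·98/212 = 0.181.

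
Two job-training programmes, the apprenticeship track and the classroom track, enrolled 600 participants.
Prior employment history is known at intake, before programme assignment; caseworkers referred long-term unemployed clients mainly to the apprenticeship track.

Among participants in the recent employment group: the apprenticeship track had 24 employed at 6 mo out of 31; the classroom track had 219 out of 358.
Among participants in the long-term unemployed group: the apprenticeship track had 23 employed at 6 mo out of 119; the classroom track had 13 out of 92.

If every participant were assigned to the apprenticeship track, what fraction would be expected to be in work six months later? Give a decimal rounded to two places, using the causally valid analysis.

Here prior employment history is a common cause — it drives both which programme a case falls under and the outcome. The crude comparison mixes populations; the stratum-specific rates are the causally relevant ones.
Standardising the apprenticeship track to the population prior employment history mix: 0.648·24/31 + 0.352·23/119 = 0.570.

0.57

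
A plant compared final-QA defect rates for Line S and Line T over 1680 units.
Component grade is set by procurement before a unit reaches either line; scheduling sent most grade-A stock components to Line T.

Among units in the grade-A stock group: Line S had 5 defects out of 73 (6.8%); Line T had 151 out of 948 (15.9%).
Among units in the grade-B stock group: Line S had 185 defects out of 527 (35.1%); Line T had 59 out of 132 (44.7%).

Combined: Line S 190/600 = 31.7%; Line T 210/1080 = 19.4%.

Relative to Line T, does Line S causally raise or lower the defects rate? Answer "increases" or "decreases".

decreases

Component grade differs across lines for reasons unrelated to any effect of the line itself, and it separately predicts the outcome — a classic confounder. We must compare within component grade levels.
Within each level — grade-A stock: 6.8% vs 15.9%; grade-B stock: 35.1% vs 44.7% — Line S is lower every time.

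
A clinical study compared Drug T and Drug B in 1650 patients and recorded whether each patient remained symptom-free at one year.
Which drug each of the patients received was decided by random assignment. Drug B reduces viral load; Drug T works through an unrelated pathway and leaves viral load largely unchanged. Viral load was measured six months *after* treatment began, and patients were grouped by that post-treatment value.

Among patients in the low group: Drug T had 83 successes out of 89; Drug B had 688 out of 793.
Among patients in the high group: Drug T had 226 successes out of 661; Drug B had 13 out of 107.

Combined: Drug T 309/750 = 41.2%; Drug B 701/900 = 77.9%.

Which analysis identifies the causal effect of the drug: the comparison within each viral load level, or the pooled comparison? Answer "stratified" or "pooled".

The distribution of viral load is itself part of what the drug does — it is an intermediate outcome. Holding it fixed would remove that part of the effect; the total effect is the pooled difference.
Pooled: Drug T 41.2% vs Drug B 77.9%; Drug B is higher overall.

pooled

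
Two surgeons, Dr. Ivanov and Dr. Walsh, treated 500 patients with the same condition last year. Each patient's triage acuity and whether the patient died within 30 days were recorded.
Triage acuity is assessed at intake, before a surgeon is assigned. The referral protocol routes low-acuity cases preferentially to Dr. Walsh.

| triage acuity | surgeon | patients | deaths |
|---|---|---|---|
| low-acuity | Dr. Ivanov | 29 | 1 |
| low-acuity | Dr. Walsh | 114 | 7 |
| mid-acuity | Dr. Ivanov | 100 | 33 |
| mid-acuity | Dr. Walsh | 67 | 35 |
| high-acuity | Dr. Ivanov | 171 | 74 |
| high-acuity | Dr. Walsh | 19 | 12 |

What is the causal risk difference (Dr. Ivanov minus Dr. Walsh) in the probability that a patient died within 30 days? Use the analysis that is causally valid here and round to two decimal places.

-0.15

Triage acuity differs across surgeons for reasons unrelated to any effect of the surgeon itself, and it separately predicts the outcome — a classic confounder. We must compare within triage acuity levels.
Adjusting over the population distribution of triage acuity: 0.286·(0.034−0.061) + 0.334·(0.330−0.522) + 0.380·(0.433−0.632) = -0.148.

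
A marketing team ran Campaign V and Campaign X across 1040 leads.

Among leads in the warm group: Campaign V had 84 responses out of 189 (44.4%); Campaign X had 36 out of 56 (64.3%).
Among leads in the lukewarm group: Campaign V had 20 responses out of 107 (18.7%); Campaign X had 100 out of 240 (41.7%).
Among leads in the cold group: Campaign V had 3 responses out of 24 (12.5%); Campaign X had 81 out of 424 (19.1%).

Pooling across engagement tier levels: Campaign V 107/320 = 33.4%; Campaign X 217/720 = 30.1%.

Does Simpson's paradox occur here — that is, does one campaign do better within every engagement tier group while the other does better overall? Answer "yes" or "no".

yes

Within each engagement tier level (warm 44.4% vs 64.3%; lukewarm 18.7% vs 41.7%; cold 12.5% vs 19.1%), Campaign X has the higher rate every time. Pooled: 33.4% vs 30.1% — Campaign V has the higher rate overall. The two comparisons disagree.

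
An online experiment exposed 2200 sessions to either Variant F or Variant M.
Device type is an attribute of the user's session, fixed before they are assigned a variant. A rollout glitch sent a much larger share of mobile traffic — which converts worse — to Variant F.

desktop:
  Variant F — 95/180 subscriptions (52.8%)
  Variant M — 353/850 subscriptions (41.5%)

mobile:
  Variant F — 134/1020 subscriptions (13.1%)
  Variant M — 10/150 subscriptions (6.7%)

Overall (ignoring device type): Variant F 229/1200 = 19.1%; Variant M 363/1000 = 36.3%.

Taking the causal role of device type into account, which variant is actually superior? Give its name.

Variant F

The imbalance in device type arose from how sessions were allocated, not from anything the variant did; and device type independently affects the outcome. The pooled gap is confounded — condition on device type.
Within each level — desktop: 52.8% vs 41.5%; mobile: 13.1% vs 6.7% — Variant F is higher every time.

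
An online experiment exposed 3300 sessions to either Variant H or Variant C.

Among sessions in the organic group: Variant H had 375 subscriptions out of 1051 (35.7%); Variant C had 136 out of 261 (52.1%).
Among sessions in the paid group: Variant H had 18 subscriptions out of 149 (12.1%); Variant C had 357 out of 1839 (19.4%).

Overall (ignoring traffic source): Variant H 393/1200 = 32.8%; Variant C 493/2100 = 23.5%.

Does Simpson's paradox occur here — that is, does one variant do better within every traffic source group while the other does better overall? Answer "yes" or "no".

yes

Within each traffic source level (organic 35.7% vs 52.1%; paid 12.1% vs 19.4%), Variant C has the higher rate every time. Pooled: 32.8% vs 23.5% — Variant H has the higher rate overall. The two comparisons disagree.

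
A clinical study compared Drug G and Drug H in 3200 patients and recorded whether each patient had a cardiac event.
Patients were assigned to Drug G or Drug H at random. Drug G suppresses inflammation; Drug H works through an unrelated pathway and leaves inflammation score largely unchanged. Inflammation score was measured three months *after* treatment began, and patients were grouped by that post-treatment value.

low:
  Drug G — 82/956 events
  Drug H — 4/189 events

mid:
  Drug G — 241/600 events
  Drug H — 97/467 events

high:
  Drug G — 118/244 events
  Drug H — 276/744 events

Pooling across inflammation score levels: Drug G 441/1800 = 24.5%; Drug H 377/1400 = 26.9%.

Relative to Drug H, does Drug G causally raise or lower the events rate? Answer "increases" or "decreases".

decreases

Inflammation score is downstream of the drug. One should not condition on a consequence of treatment, so the overall rates are the right comparison.
Pooled: Drug G 24.5% vs Drug H 26.9%; Drug G is lower overall.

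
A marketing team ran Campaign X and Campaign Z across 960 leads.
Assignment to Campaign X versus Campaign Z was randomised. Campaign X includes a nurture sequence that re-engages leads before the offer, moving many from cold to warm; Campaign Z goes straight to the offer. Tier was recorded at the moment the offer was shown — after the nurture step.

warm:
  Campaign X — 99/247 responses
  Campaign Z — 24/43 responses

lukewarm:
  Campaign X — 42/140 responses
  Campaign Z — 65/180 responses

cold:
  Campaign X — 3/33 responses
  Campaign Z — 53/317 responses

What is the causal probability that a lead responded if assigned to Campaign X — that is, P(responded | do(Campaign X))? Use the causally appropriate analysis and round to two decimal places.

Within every engagement tier level Campaign Z has the higher rate, yet pooled Campaign X does — Simpson's reversal.
Stratifying would compare campaigns among leads the campaigns themselves sorted into engagement tier groups — a form of selection on an intermediate. The unconditioned pooled rates give the total causal effect.
So P(outcome | do(Campaign X)) is just the pooled rate for Campaign X: 144/420 = 0.343.

0.34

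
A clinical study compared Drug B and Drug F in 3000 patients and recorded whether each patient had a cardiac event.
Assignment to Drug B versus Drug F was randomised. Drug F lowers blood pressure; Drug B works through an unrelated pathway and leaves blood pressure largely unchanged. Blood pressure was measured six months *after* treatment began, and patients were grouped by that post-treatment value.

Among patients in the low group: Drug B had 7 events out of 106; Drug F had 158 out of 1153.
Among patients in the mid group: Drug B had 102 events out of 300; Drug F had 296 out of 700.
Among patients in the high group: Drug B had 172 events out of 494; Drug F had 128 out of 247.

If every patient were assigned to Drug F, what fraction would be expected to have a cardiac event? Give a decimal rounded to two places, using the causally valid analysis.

0.28

Blood pressure here is a post-treatment variable shaped by the drug; conditioning on it would introduce bias rather than remove it. The overall comparison is the causal one.
So P(outcome | do(Drug F)) is just the pooled rate for Drug F: 582/2100 = 0.277.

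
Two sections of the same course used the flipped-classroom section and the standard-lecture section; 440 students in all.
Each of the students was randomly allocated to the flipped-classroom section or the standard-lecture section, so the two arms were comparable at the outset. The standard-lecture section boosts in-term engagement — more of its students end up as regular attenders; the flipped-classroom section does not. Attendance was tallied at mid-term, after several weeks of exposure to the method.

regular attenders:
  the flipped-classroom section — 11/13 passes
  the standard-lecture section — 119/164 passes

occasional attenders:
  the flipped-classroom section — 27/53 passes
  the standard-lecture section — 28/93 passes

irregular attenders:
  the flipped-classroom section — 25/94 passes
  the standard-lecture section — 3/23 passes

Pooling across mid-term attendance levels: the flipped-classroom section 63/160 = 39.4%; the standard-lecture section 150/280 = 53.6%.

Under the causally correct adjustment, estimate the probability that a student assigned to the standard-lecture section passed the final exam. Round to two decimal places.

Within every mid-term attendance level the flipped-classroom section has the higher rate, yet pooled the standard-lecture section does — Simpson's reversal.
Because the teaching method influences mid-term attendance, mid-term attendance is a post-treatment mediator, not a confounder. Stratifying on it would bias the estimate; the causal effect is the crude pooled difference.
So P(outcome | do(the standard-lecture section)) is just the pooled rate for the standard-lecture section: 150/280 = 0.536.

0.54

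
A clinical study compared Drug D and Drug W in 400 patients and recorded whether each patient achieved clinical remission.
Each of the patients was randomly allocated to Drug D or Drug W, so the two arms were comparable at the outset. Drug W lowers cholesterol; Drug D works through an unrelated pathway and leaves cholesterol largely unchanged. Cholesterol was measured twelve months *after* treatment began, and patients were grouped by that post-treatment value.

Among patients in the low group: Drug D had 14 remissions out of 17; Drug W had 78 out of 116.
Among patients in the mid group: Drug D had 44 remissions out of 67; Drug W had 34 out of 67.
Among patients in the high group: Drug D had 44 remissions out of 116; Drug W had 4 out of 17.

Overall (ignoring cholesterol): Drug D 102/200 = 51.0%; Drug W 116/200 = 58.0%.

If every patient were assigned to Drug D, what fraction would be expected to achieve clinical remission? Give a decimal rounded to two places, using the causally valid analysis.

Stratifying would compare drugs among patients the drugs themselves sorted into cholesterol groups — a form of selection on an intermediate. The unconditioned pooled rates give the total causal effect.
So P(outcome | do(Drug D)) is just the pooled rate for Drug D: 102/200 = 0.510.

0.51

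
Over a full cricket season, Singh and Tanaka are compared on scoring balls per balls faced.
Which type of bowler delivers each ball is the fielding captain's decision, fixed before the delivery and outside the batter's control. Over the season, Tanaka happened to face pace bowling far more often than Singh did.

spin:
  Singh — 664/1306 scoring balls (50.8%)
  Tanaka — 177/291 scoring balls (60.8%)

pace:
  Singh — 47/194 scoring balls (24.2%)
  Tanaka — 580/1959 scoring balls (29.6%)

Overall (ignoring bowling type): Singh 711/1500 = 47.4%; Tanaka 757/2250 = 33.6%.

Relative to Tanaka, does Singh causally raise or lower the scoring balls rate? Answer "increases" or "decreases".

Bowling type satisfies the back-door criterion: it is not a descendant of the player, and it blocks the spurious path from player to outcome. Adjusting for it (i.e., using the within-bowling type rates) gives the causal effect.
Within each level — spin: 50.8% vs 60.8%; pace: 24.2% vs 29.6% — Tanaka is higher every time.

decreases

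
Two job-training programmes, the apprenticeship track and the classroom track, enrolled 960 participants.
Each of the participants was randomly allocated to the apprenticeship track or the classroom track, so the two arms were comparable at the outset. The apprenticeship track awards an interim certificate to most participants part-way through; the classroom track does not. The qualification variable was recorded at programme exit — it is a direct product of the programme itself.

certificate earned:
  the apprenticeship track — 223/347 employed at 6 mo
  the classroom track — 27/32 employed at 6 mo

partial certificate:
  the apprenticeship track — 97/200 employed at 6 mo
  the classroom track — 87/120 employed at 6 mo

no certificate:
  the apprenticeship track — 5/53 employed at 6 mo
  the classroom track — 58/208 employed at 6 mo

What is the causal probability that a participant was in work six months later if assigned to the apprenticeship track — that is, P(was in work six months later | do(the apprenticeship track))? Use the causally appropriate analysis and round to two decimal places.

0.54

Because the programme influences qualification attained during the programme, qualification attained during the programme is a post-treatment mediator, not a confounder. Stratifying on it would bias the estimate; the causal effect is the crude pooled difference.
So P(outcome | do(the apprenticeship track)) is just the pooled rate for the apprenticeship track: 325/600 = 0.542.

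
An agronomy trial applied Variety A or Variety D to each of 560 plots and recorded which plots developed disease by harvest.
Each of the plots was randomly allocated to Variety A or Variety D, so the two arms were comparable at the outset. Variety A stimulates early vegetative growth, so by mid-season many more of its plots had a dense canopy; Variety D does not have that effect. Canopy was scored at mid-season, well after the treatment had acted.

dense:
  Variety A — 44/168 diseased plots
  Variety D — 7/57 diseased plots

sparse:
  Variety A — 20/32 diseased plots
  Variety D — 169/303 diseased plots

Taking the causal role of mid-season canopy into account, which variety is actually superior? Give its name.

The mid-season canopy-specific comparison favours Variety D throughout, but the pooled figures favour Variety A. The question is whether to condition on mid-season canopy.
Mid-season canopy is recorded after the variety and is itself shifted by it — it sits on the causal path from variety to outcome. Conditioning on a mediator would strip out part of the effect we want; the pooled comparison gives the total causal effect.
Pooled: Variety A 32.0% vs Variety D 48.9%; Variety A is lower overall.

Variety A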